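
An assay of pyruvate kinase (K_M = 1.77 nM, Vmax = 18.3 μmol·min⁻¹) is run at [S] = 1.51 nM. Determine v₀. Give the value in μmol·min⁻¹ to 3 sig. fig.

8.42 μmol·min⁻¹

v = Vmax·[S]/(Km + [S]) = 18.3 × 1.51 / (1.77 + 1.51)
  = 27.63 / 3.280 = 8.42 μmol·min⁻¹.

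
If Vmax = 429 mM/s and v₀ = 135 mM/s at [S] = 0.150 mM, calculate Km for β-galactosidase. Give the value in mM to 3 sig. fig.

From v = Vmax[S]/(Km+[S]), Km = [S](Vmax − v)/v.
Km = 0.150 × (429 − 135) / 135 = 44.10/135 = 0.327 mM.

0.327 mM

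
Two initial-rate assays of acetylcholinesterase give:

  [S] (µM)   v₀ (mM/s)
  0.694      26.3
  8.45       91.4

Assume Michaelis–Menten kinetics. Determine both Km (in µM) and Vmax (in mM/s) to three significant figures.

Km = 2.40 µM; Vmax = 117 mM/s

From v = Vmax[S]/(Km+[S]), each point gives Vmax = v(Km+[S])/[S].
Equating: 26.3(Km+0.694)/0.694 = 91.4(Km+8.45)/8.45.
37.90·Km + 26.3 = 10.82·Km + 91.4, so (37.90 − 10.82)·Km = 91.4 − 26.3.
Km = 65.10/27.08 = 2.40 µM; then Vmax = 26.3(2.40+0.694)/0.694 = 117 mM/s.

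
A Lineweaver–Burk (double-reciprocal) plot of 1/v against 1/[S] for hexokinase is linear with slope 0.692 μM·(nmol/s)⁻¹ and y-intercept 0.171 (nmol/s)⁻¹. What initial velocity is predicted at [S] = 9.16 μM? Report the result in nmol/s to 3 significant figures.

The y-intercept is 1/Vmax, so Vmax = 1/0.171 = 5.85 nmol/s.
The slope is Km/Vmax, so Km = 0.692 × 5.85 = 4.05 μM.
Then v = 5.85 × 9.16/(4.05 + 9.16) = 4.06 nmol/s.

4.06 nmol/s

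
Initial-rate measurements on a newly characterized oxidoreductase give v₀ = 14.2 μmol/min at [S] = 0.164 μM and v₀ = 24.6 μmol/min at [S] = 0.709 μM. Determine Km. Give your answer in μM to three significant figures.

From v = Vmax[S]/(Km+[S]), each point gives Vmax = v(Km+[S])/[S].
Equating: 14.2(Km+0.164)/0.164 = 24.6(Km+0.709)/0.709.
86.59·Km + 14.2 = 34.70·Km + 24.6, so (86.59 − 34.70)·Km = 24.6 − 14.2.
Km = 10.40/51.89 = 0.200 μM; then Vmax = 14.2(0.200+0.164)/0.164 = 31.6 μmol/min.

0.200 μM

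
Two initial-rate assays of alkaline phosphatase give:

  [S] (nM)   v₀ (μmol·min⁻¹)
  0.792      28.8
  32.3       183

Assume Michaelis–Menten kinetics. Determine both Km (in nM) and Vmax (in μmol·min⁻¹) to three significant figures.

From v = Vmax[S]/(Km+[S]), each point gives Vmax = v(Km+[S])/[S].
Equating: 28.8(Km+0.792)/0.792 = 183(Km+32.3)/32.3.
36.36·Km + 28.8 = 5.666·Km + 183, so (36.36 − 5.666)·Km = 183 − 28.8.
Km = 154.2/30.70 = 5.02 nM; then Vmax = 28.8(5.02+0.792)/0.792 = 211 μmol·min⁻¹.

Km = 5.02 nM; Vmax = 211 μmol·min⁻¹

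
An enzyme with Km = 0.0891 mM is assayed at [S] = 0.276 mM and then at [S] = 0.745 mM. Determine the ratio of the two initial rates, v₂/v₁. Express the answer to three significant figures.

The fractional saturations are [S]/(Km+[S]) = 0.276/0.3651 = 0.7560 and 0.745/0.8341 = 0.8932.
v₂/v₁ is just their ratio: 0.8932/0.7560 = 1.18.

1.18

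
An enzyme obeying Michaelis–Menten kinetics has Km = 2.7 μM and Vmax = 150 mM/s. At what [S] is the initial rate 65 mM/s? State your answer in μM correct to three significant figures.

The required fractional saturation is v/Vmax = 65/150 = 0.4333.
Then [S]/(Km+[S]) = 0.4333 ⇒ [S] = 2.7 × 0.4333/(1 − 0.4333) = 2.06 μM.

2.06 μM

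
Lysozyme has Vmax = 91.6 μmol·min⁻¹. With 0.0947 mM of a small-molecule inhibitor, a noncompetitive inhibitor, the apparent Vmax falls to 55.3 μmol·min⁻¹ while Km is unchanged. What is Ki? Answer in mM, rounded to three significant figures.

0.144 mM

Noncompetitive: Vmax,app = Vmax/α with α = 1 + [I]/Ki.
α = Vmax/Vmax,app = 91.6/55.3 = 1.656.
Since α = 1 + [I]/Ki, [I]/Ki = 1.656 − 1 = 0.6564 and Ki = 0.0947/0.6564 = 0.144 mM.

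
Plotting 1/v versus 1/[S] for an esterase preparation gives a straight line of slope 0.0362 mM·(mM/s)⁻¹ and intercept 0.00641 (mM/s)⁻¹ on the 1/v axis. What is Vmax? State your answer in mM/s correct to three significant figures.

The y-intercept of a Lineweaver–Burk plot equals 1/Vmax, so Vmax = 1/0.00641 = 156 mM/s.

156 mM/s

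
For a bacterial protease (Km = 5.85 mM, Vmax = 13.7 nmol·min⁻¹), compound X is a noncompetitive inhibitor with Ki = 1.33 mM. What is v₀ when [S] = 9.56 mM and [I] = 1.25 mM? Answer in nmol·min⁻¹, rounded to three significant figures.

With α = 1 + [I]/Ki = 1 + 1.25/1.33 = 1.940, the noncompetitive rate law is v = (Vmax/α)·[S] / (Km + [S]).
v = (13.7/1.940)×9.56 / (5.85 + 9.56) = 67.52/15.41 = 4.38 nmol·min⁻¹.

4.38 nmol·min⁻¹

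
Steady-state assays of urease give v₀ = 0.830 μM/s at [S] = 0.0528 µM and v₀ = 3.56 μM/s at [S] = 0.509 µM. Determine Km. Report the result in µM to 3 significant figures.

0.313 µM

From v = Vmax[S]/(Km+[S]), each point gives Vmax = v(Km+[S])/[S].
Equating: 0.830(Km+0.0528)/0.0528 = 3.56(Km+0.509)/0.509.
15.72·Km + 0.830 = 6.994·Km + 3.56, so (15.72 − 6.994)·Km = 3.56 − 0.830.
Km = 2.730/8.726 = 0.313 µM; then Vmax = 0.830(0.313+0.0528)/0.0528 = 5.75 μM/s.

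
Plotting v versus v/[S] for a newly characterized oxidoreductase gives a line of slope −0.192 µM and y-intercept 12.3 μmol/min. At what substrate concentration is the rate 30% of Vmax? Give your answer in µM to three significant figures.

0.0823 µM

The Eadie–Hofstee slope gives Km = 0.192 µM (slope = −Km).
v/Vmax = [S]/(Km+[S]) = 0.3 ⇒ [S] = Km·0.3/(1−0.3) = 0.192 × 0.4286 = 0.0823 µM.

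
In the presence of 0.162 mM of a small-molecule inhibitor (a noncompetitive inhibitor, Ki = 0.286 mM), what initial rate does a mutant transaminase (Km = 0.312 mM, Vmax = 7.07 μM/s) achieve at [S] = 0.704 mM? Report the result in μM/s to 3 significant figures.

With α = 1 + [I]/Ki = 1 + 0.162/0.286 = 1.566, the noncompetitive rate law is v = (Vmax/α)·[S] / (Km + [S]).
v = (7.07/1.566)×0.704 / (0.312 + 0.704) = 3.177/1.016 = 3.13 μM/s.

3.13 μM/s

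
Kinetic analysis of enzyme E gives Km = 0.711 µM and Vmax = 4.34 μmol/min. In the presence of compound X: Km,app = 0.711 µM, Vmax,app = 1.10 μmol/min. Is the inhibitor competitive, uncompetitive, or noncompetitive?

noncompetitive

Vmax decreases (4.34 → 1.10 μmol/min) while Km is unchanged — pure noncompetitive inhibition.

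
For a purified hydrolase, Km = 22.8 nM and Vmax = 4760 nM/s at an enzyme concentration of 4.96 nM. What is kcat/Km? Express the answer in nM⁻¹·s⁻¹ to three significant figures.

42.1 nM⁻¹·s⁻¹

kcat = Vmax/[E]total = 4760/4.96 = 960 s⁻¹.
kcat/Km = 960/22.8 = 42.1 nM⁻¹·s⁻¹.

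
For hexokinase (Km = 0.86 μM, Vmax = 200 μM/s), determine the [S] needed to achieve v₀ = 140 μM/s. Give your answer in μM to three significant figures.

2.01 μM

Rearranging v = Vmax[S]/(Km+[S]) gives [S] = Km·v/(Vmax − v).
[S] = 0.86 × 140 / (200 − 140) = 120.4/60.00 = 2.01 μM.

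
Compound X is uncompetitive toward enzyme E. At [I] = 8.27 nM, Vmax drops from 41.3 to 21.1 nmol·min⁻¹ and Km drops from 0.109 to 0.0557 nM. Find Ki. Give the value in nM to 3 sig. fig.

Uncompetitive: Vmax,app = Vmax/α (and Km,app = Km/α) with α = 1 + [I]/Ki.
α = Vmax/Vmax,app = 41.3/21.1 = 1.957.
Ki = [I]/(α − 1) = 8.27/0.9573 = 8.64 nM.

8.64 nM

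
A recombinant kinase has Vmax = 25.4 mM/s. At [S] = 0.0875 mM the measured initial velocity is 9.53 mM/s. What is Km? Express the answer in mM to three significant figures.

0.146 mM

From v = Vmax[S]/(Km+[S]), Km = [S](Vmax − v)/v.
Km = 0.0875 × (25.4 − 9.53) / 9.53 = 1.389/9.53 = 0.146 mM.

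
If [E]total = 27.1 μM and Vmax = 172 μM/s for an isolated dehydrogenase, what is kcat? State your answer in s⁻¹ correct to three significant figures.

kcat = Vmax/[E]total = 172 μM/s / 27.1 μM = 6.35 s⁻¹.

6.35 s⁻¹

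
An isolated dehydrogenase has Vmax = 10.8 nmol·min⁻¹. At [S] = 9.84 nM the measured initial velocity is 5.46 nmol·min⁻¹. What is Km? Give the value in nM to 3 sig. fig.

9.62 nM

v/Vmax = 5.46/10.8 = 0.5056 = [S]/(Km+[S]).
So Km + [S] = [S]/0.5056 = 19.46 nM, giving Km = 19.46 − 9.84 = 9.62 nM.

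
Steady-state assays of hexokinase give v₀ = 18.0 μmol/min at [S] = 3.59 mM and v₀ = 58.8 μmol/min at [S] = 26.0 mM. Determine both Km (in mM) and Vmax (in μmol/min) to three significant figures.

Km = 14.8 mM; Vmax = 92.3 μmol/min

In reciprocal form, 1/v = (Km/Vmax)·(1/[S]) + 1/Vmax. The two points give (1/[S], 1/v) = (0.2786, 0.05556) and (0.03846, 0.01701).
Slope = (0.05556 − 0.01701)/(0.2786 − 0.03846) = 0.1606; intercept = 0.05556 − 0.1606×0.2786 = 0.01083.
Vmax = 1/intercept = 92.3 μmol/min; Km = slope × Vmax = 0.1606 × 92.3 = 14.8 mM.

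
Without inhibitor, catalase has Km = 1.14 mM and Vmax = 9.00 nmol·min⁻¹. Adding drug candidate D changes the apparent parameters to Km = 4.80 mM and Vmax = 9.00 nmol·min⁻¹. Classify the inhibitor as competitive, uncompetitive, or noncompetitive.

competitive

Km increases (1.14 → 4.80 mM) while Vmax is unchanged — the hallmark of competitive inhibition.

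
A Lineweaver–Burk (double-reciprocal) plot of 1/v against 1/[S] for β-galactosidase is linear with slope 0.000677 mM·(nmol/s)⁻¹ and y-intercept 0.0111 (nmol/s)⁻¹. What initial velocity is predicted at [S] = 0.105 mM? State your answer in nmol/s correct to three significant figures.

57.0 nmol/s

The y-intercept is 1/Vmax, so Vmax = 1/0.0111 = 90.1 nmol/s.
The slope is Km/Vmax, so Km = 0.000677 × 90.1 = 0.0610 mM.
Then v = 90.1 × 0.105/(0.0610 + 0.105) = 57.0 nmol/s.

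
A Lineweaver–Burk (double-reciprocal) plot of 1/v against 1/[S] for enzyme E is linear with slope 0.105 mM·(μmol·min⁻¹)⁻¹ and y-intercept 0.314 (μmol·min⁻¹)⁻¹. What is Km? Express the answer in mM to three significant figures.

0.334 mM

y-intercept = 1/Vmax ⇒ Vmax = 3.18 μmol·min⁻¹; slope = Km/Vmax ⇒ Km = slope × Vmax.
Km = 0.105 × 3.18 = 0.334 mM.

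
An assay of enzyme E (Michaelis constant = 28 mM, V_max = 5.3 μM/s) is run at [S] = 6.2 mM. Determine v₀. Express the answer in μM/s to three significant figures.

[S]/(Km+[S]) = 6.2/34.20 = 0.1813, the fractional saturation.
v = 0.1813 × Vmax = 0.1813 × 5.3 = 0.961 μM/s.

0.961 μM/s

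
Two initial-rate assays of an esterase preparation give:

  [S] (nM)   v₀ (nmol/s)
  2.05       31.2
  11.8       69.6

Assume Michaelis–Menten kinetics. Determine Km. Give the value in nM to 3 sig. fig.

4.12 nM

In reciprocal form, 1/v = (Km/Vmax)·(1/[S]) + 1/Vmax. The two points give (1/[S], 1/v) = (0.4878, 0.03205) and (0.08475, 0.01437).
Slope = (0.03205 − 0.01437)/(0.4878 − 0.08475) = 0.04387; intercept = 0.03205 − 0.04387×0.4878 = 0.01065.
Vmax = 1/intercept = 93.9 nmol/s; Km = slope × Vmax = 0.04387 × 93.9 = 4.12 nM.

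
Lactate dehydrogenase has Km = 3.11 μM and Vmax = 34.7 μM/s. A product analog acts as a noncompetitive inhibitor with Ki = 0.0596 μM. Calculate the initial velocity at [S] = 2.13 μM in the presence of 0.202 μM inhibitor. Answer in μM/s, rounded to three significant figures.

With α = 1 + [I]/Ki = 1 + 0.202/0.0596 = 4.389, the noncompetitive rate law is v = (Vmax/α)·[S] / (Km + [S]).
v = (34.7/4.389)×2.13 / (3.11 + 2.13) = 16.84/5.240 = 3.21 μM/s.

3.21 μM/s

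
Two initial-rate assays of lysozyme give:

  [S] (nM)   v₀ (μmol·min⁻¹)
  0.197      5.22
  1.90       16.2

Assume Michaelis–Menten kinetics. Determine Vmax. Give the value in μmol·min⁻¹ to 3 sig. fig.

From v = Vmax[S]/(Km+[S]), each point gives Vmax = v(Km+[S])/[S].
Equating: 5.22(Km+0.197)/0.197 = 16.2(Km+1.90)/1.90.
26.50·Km + 5.22 = 8.526·Km + 16.2, so (26.50 − 8.526)·Km = 16.2 − 5.22.
Km = 10.98/17.97 = 0.611 nM; then Vmax = 5.22(0.611+0.197)/0.197 = 21.4 μmol·min⁻¹.

21.4 μmol·min⁻¹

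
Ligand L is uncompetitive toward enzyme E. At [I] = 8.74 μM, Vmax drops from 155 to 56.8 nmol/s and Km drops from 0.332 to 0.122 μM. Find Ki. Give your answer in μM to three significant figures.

Uncompetitive: Vmax,app = Vmax/α (and Km,app = Km/α) with α = 1 + [I]/Ki.
α = Vmax/Vmax,app = 155/56.8 = 2.729.
Ki = [I]/(α − 1) = 8.74/1.729 = 5.06 μM.

5.06 μM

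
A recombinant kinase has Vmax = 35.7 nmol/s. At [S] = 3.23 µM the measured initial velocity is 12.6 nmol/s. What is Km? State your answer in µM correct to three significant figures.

5.92 µM

From v = Vmax[S]/(Km+[S]), Km = [S](Vmax − v)/v.
Km = 3.23 × (35.7 − 12.6) / 12.6 = 74.61/12.6 = 5.92 µM.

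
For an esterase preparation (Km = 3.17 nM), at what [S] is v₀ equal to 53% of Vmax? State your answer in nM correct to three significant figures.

v/Vmax = [S]/(Km+[S]) = 0.53, so [S] = Km·0.53/(1 − 0.53) = 3.17 × 1.128.
[S] = 3.57 nM.

3.57 nM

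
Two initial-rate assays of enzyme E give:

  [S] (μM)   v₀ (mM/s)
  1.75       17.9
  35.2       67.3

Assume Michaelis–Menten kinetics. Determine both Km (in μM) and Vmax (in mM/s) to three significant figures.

Km = 5.94 μM; Vmax = 78.7 mM/s

In reciprocal form, 1/v = (Km/Vmax)·(1/[S]) + 1/Vmax. The two points give (1/[S], 1/v) = (0.5714, 0.05587) and (0.02841, 0.01486).
Slope = (0.05587 − 0.01486)/(0.5714 − 0.02841) = 0.07552; intercept = 0.05587 − 0.07552×0.5714 = 0.01271.
Vmax = 1/intercept = 78.7 mM/s; Km = slope × Vmax = 0.07552 × 78.7 = 5.94 μM.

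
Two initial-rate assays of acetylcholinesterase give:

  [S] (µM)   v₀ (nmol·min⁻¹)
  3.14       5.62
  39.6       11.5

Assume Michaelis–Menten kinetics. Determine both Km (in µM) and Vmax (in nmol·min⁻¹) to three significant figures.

In reciprocal form, 1/v = (Km/Vmax)·(1/[S]) + 1/Vmax. The two points give (1/[S], 1/v) = (0.3185, 0.1779) and (0.02525, 0.08696).
Slope = (0.1779 − 0.08696)/(0.3185 − 0.02525) = 0.3103; intercept = 0.1779 − 0.3103×0.3185 = 0.07912.
Vmax = 1/intercept = 12.6 nmol·min⁻¹; Km = slope × Vmax = 0.3103 × 12.6 = 3.92 µM.

Km = 3.92 µM; Vmax = 12.6 nmol·min⁻¹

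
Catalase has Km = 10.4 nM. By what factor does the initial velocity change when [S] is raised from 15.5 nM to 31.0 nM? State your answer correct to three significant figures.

1.25

Since Vmax cancels, v₂/v₁ = [S]₂(Km+[S]₁) / [S]₁(Km+[S]₂).
= 31.0×(10.4+15.5) / (15.5×(10.4+31.0)) = 802.9/641.7 = 1.25.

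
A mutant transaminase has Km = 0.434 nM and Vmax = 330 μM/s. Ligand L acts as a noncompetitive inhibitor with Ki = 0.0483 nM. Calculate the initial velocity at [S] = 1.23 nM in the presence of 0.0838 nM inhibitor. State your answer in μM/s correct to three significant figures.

89.2 μM/s

α = 1 + [I]/Ki = 1 + 0.0838/0.0483 = 2.735.
For a noncompetitive inhibitor, Vmax is reduced to Vmax/α while Km is unchanged: Km,app = 0.434 nM, Vmax,app = 121 μM/s.
v = Vmax,app·[S]/(Km,app + [S]) = 121 × 1.23/(0.434 + 1.23) = 89.2 μM/s.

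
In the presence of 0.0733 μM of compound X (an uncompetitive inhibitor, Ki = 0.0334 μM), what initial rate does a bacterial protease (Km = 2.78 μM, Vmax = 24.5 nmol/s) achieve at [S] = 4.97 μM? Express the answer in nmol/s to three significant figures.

6.53 nmol/s

α = 1 + [I]/Ki = 1 + 0.0733/0.0334 = 3.195.
For an uncompetitive inhibitor, both parameters are divided by α, giving Vmax/α and Km/α: Km,app = 0.870 μM, Vmax,app = 7.67 nmol/s.
v = Vmax,app·[S]/(Km,app + [S]) = 7.67 × 4.97/(0.870 + 4.97) = 6.53 nmol/s.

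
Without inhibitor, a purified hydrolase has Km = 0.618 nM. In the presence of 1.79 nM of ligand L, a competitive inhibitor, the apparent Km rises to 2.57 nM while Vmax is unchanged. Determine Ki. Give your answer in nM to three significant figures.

0.567 nM

Competitive: Km,app = α·Km with α = 1 + [I]/Ki.
α = Km,app/Km = 2.57/0.618 = 4.159.
Since α = 1 + [I]/Ki, [I]/Ki = 4.159 − 1 = 3.159 and Ki = 1.79/3.159 = 0.567 nM.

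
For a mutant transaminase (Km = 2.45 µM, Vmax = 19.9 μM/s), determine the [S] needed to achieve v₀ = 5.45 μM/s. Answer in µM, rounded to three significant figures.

The required fractional saturation is v/Vmax = 5.45/19.9 = 0.2739.
Then [S]/(Km+[S]) = 0.2739 ⇒ [S] = 2.45 × 0.2739/(1 − 0.2739) = 0.924 µM.

0.924 µM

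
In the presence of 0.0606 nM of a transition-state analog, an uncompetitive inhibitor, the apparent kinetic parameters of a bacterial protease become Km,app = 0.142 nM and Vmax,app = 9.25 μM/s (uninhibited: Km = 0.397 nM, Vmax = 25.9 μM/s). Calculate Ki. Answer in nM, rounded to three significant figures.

Uncompetitive: Vmax,app = Vmax/α (and Km,app = Km/α) with α = 1 + [I]/Ki.
α = Vmax/Vmax,app = 25.9/9.25 = 2.800.
Since α = 1 + [I]/Ki, [I]/Ki = 2.800 − 1 = 1.800 and Ki = 0.0606/1.800 = 0.0337 nM.

0.0337 nM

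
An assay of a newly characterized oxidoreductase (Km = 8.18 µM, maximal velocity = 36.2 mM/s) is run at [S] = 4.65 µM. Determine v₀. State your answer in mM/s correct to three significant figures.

v = Vmax·[S]/(Km + [S]) = 36.2 × 4.65 / (8.18 + 4.65)
  = 168.3 / 12.83 = 13.1 mM/s.

13.1 mM/s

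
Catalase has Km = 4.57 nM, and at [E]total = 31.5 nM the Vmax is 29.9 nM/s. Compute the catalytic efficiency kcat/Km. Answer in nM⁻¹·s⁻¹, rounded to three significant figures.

kcat = Vmax/[E]total = 29.9/31.5 = 0.949 s⁻¹.
kcat/Km = 0.949/4.57 = 0.208 nM⁻¹·s⁻¹.

0.208 nM⁻¹·s⁻¹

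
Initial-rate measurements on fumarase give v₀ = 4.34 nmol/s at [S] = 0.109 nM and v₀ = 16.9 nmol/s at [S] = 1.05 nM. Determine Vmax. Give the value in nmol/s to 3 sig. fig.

In reciprocal form, 1/v = (Km/Vmax)·(1/[S]) + 1/Vmax. The two points give (1/[S], 1/v) = (9.174, 0.2304) and (0.9524, 0.05917).
Slope = (0.2304 − 0.05917)/(9.174 − 0.9524) = 0.02083; intercept = 0.2304 − 0.02083×9.174 = 0.03934.
Vmax = 1/intercept = 25.4 nmol/s; Km = slope × Vmax = 0.02083 × 25.4 = 0.529 nM.

25.4 nmol/s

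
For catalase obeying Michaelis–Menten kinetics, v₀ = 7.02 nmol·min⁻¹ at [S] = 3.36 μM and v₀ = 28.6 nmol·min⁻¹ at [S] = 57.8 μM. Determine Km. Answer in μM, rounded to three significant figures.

In reciprocal form, 1/v = (Km/Vmax)·(1/[S]) + 1/Vmax. The two points give (1/[S], 1/v) = (0.2976, 0.1425) and (0.01730, 0.03497).
Slope = (0.1425 − 0.03497)/(0.2976 − 0.01730) = 0.3834; intercept = 0.1425 − 0.3834×0.2976 = 0.02833.
Vmax = 1/intercept = 35.3 nmol·min⁻¹; Km = slope × Vmax = 0.3834 × 35.3 = 13.5 μM.

13.5 μM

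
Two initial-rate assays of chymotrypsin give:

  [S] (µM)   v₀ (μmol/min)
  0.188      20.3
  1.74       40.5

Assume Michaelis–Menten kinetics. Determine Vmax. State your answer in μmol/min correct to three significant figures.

In reciprocal form, 1/v = (Km/Vmax)·(1/[S]) + 1/Vmax. The two points give (1/[S], 1/v) = (5.319, 0.04926) and (0.5747, 0.02469).
Slope = (0.04926 − 0.02469)/(5.319 − 0.5747) = 0.005179; intercept = 0.04926 − 0.005179×5.319 = 0.02172.
Vmax = 1/intercept = 46.1 μmol/min; Km = slope × Vmax = 0.005179 × 46.1 = 0.238 µM.

46.1 μmol/min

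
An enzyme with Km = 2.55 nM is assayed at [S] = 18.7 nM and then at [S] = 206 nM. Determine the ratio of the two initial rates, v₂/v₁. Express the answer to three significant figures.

The fractional saturations are [S]/(Km+[S]) = 18.7/21.25 = 0.8800 and 206/208.6 = 0.9878.
v₂/v₁ is just their ratio: 0.9878/0.8800 = 1.12.

1.12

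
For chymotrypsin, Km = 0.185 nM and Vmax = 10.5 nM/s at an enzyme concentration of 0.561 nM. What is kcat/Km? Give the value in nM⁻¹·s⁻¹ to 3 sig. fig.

101 nM⁻¹·s⁻¹

kcat = Vmax/[E]total = 10.5/0.561 = 18.7 s⁻¹.
kcat/Km = 18.7/0.185 = 101 nM⁻¹·s⁻¹.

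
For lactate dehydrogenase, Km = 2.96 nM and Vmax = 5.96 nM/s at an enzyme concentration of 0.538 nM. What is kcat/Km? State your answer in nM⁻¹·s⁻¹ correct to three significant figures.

3.74 nM⁻¹·s⁻¹

kcat = Vmax/[E]total = 5.96/0.538 = 11.1 s⁻¹.
kcat/Km = 11.1/2.96 = 3.74 nM⁻¹·s⁻¹.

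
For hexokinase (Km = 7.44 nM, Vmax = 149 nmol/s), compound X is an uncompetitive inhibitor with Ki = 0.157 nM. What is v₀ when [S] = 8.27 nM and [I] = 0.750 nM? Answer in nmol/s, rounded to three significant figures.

22.3 nmol/s

With α = 1 + [I]/Ki = 1 + 0.750/0.157 = 5.777, the uncompetitive rate law is v = (Vmax/α)·[S] / (Km/α + [S]).
v = (149/5.777)×8.27 / (7.44/5.777 + 8.27) = 213.3/9.558 = 22.3 nmol/s.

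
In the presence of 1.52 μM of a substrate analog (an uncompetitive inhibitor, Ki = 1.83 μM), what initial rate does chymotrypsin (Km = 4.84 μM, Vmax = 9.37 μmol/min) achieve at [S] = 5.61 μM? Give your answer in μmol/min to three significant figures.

α = 1 + [I]/Ki = 1 + 1.52/1.83 = 1.831.
For an uncompetitive inhibitor, both parameters are divided by α, giving Vmax/α and Km/α: Km,app = 2.64 μM, Vmax,app = 5.12 μmol/min.
v = Vmax,app·[S]/(Km,app + [S]) = 5.12 × 5.61/(2.64 + 5.61) = 3.48 μmol/min.

3.48 μmol/min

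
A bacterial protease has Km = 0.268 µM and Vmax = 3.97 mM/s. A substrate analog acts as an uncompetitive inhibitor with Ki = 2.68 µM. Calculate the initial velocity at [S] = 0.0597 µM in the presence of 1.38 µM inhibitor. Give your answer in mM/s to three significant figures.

With α = 1 + [I]/Ki = 1 + 1.38/2.68 = 1.515, the uncompetitive rate law is v = (Vmax/α)·[S] / (Km/α + [S]).
v = (3.97/1.515)×0.0597 / (0.268/1.515 + 0.0597) = 0.1564/0.2366 = 0.661 mM/s.

0.661 mM/s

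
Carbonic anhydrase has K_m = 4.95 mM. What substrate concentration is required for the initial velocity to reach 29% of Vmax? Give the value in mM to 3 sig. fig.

2.02 mM

v/Vmax = [S]/(Km+[S]) = 0.29, so [S] = Km·0.29/(1 − 0.29) = 4.95 × 0.4085.
[S] = 2.02 mM.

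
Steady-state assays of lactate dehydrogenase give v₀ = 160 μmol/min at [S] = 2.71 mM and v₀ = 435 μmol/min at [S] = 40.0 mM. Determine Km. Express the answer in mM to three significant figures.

5.71 mM

From v = Vmax[S]/(Km+[S]), each point gives Vmax = v(Km+[S])/[S].
Equating: 160(Km+2.71)/2.71 = 435(Km+40.0)/40.0.
59.04·Km + 160 = 10.88·Km + 435, so (59.04 − 10.88)·Km = 435 − 160.
Km = 275.0/48.17 = 5.71 mM; then Vmax = 160(5.71+2.71)/2.71 = 497 μmol/min.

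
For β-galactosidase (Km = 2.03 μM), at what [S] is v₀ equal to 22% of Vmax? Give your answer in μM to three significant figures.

0.573 μM

v/Vmax = [S]/(Km+[S]) = 0.22, so [S] = Km·0.22/(1 − 0.22) = 2.03 × 0.2821.
[S] = 0.573 μM.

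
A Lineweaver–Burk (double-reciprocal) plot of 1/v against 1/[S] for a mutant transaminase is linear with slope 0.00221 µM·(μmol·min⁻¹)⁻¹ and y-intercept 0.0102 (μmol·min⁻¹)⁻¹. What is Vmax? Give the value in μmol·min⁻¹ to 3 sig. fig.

The y-intercept of a Lineweaver–Burk plot equals 1/Vmax, so Vmax = 1/0.0102 = 98.0 μmol·min⁻¹.

98.0 μmol·min⁻¹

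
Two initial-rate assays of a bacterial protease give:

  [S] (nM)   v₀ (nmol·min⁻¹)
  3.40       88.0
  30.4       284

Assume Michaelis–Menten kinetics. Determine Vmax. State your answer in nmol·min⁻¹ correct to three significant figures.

395 nmol·min⁻¹

In reciprocal form, 1/v = (Km/Vmax)·(1/[S]) + 1/Vmax. The two points give (1/[S], 1/v) = (0.2941, 0.01136) and (0.03289, 0.003521).
Slope = (0.01136 − 0.003521)/(0.2941 − 0.03289) = 0.03002; intercept = 0.01136 − 0.03002×0.2941 = 0.002534.
Vmax = 1/intercept = 395 nmol·min⁻¹; Km = slope × Vmax = 0.03002 × 395 = 11.8 nM.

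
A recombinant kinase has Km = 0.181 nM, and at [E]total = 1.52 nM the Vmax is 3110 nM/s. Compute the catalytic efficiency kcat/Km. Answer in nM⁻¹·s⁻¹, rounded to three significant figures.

11300 nM⁻¹·s⁻¹

kcat = Vmax/[E]total = 3110/1.52 = 2050 s⁻¹.
kcat/Km = 2050/0.181 = 11300 nM⁻¹·s⁻¹.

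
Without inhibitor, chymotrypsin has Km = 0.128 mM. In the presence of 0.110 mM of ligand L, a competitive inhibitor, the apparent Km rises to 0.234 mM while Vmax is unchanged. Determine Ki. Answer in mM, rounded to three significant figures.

Competitive: Km,app = α·Km with α = 1 + [I]/Ki.
α = Km,app/Km = 0.234/0.128 = 1.828.
Ki = [I]/(α − 1) = 0.110/0.8281 = 0.133 mM.

0.133 mM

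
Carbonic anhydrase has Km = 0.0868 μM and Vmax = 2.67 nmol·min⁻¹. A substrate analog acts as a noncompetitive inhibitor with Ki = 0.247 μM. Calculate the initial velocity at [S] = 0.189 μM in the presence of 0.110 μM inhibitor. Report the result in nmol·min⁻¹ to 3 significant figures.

With α = 1 + [I]/Ki = 1 + 0.110/0.247 = 1.445, the noncompetitive rate law is v = (Vmax/α)·[S] / (Km + [S]).
v = (2.67/1.445)×0.189 / (0.0868 + 0.189) = 0.3491/0.2758 = 1.27 nmol·min⁻¹.

1.27 nmol·min⁻¹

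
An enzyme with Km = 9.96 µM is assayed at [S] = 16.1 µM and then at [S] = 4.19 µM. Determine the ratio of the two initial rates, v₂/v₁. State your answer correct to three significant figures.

0.479

Since Vmax cancels, v₂/v₁ = [S]₂(Km+[S]₁) / [S]₁(Km+[S]₂).
= 4.19×(9.96+16.1) / (16.1×(9.96+4.19)) = 109.2/227.8 = 0.479.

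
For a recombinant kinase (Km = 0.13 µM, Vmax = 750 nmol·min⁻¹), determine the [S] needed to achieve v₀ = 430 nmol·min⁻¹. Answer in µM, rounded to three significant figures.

The required fractional saturation is v/Vmax = 430/750 = 0.5733.
Then [S]/(Km+[S]) = 0.5733 ⇒ [S] = 0.13 × 0.5733/(1 − 0.5733) = 0.175 µM.

0.175 µM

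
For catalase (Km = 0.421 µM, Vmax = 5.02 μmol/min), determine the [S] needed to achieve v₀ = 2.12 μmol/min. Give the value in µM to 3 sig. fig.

0.308 µM

Rearranging v = Vmax[S]/(Km+[S]) gives [S] = Km·v/(Vmax − v).
[S] = 0.421 × 2.12 / (5.02 − 2.12) = 0.8925/2.900 = 0.308 µM.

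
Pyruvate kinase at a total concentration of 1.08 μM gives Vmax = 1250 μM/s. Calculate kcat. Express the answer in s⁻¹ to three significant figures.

kcat = Vmax/[E]total = 1250 μM/s / 1.08 μM = 1160 s⁻¹.

1160 s⁻¹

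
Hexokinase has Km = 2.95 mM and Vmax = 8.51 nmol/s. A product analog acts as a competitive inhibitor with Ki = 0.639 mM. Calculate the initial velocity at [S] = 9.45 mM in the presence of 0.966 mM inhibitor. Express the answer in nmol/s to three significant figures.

α = 1 + [I]/Ki = 1 + 0.966/0.639 = 2.512.
For a competitive inhibitor, Vmax is unchanged and the apparent Km becomes α·Km: Km,app = 7.41 mM, Vmax,app = 8.51 nmol/s.
v = Vmax,app·[S]/(Km,app + [S]) = 8.51 × 9.45/(7.41 + 9.45) = 4.77 nmol/s.

4.77 nmol/s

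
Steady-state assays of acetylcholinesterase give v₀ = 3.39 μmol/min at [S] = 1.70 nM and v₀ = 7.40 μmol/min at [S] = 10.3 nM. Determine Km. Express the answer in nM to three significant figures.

From v = Vmax[S]/(Km+[S]), each point gives Vmax = v(Km+[S])/[S].
Equating: 3.39(Km+1.70)/1.70 = 7.40(Km+10.3)/10.3.
1.994·Km + 3.39 = 0.7184·Km + 7.40, so (1.994 − 0.7184)·Km = 7.40 − 3.39.
Km = 4.010/1.276 = 3.14 nM; then Vmax = 3.39(3.14+1.70)/1.70 = 9.66 μmol/min.

3.14 nM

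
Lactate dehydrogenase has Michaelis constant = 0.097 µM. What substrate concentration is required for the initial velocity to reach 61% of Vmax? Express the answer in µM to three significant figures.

v/Vmax = [S]/(Km+[S]) = 0.61, so [S] = Km·0.61/(1 − 0.61) = 0.097 × 1.564.
[S] = 0.152 µM.

0.152 µM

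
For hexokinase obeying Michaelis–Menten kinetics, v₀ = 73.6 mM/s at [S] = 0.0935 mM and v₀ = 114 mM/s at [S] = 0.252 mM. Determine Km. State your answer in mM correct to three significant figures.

From v = Vmax[S]/(Km+[S]), each point gives Vmax = v(Km+[S])/[S].
Equating: 73.6(Km+0.0935)/0.0935 = 114(Km+0.252)/0.252.
787.2·Km + 73.6 = 452.4·Km + 114, so (787.2 − 452.4)·Km = 114 − 73.6.
Km = 40.40/334.8 = 0.121 mM; then Vmax = 73.6(0.121+0.0935)/0.0935 = 169 mM/s.

0.121 mM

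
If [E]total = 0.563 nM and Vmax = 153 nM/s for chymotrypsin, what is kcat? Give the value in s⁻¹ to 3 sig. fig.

272 s⁻¹

kcat = Vmax/[E]total = 153 nM/s / 0.563 nM = 272 s⁻¹.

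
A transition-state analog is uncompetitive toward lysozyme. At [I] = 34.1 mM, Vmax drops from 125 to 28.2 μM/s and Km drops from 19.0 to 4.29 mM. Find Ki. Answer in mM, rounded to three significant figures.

9.93 mM

Uncompetitive: Vmax,app = Vmax/α (and Km,app = Km/α) with α = 1 + [I]/Ki.
α = Vmax/Vmax,app = 125/28.2 = 4.433.
Ki = [I]/(α − 1) = 34.1/3.433 = 9.93 mM.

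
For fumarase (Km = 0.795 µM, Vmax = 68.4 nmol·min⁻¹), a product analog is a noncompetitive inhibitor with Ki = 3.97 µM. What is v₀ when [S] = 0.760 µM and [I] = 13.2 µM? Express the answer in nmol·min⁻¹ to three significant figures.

With α = 1 + [I]/Ki = 1 + 13.2/3.97 = 4.325, the noncompetitive rate law is v = (Vmax/α)·[S] / (Km + [S]).
v = (68.4/4.325)×0.760 / (0.795 + 0.760) = 12.02/1.555 = 7.73 nmol·min⁻¹.

7.73 nmol·min⁻¹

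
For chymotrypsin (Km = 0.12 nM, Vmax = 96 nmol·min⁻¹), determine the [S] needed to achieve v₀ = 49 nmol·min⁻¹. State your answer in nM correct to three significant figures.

The required fractional saturation is v/Vmax = 49/96 = 0.5104.
Then [S]/(Km+[S]) = 0.5104 ⇒ [S] = 0.12 × 0.5104/(1 − 0.5104) = 0.125 nM.

0.125 nM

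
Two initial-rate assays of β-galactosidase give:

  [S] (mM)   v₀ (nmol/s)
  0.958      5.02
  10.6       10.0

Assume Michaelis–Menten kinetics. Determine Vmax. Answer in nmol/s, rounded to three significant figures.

11.1 nmol/s

In reciprocal form, 1/v = (Km/Vmax)·(1/[S]) + 1/Vmax. The two points give (1/[S], 1/v) = (1.044, 0.1992) and (0.09434, 0.1000).
Slope = (0.1992 − 0.1000)/(1.044 − 0.09434) = 0.1045; intercept = 0.1992 − 0.1045×1.044 = 0.09014.
Vmax = 1/intercept = 11.1 nmol/s; Km = slope × Vmax = 0.1045 × 11.1 = 1.16 mM.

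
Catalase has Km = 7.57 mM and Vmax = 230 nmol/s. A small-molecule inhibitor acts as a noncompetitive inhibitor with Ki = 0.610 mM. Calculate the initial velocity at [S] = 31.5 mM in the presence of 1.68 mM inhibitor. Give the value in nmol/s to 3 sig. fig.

49.4 nmol/s

α = 1 + [I]/Ki = 1 + 1.68/0.610 = 3.754.
For a noncompetitive inhibitor, Vmax is reduced to Vmax/α while Km is unchanged: Km,app = 7.57 mM, Vmax,app = 61.3 nmol/s.
v = Vmax,app·[S]/(Km,app + [S]) = 61.3 × 31.5/(7.57 + 31.5) = 49.4 nmol/s.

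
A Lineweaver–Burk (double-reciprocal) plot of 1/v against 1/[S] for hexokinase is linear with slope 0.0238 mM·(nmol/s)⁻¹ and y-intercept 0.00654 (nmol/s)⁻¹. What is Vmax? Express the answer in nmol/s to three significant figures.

153 nmol/s

The y-intercept of a Lineweaver–Burk plot equals 1/Vmax, so Vmax = 1/0.00654 = 153 nmol/s.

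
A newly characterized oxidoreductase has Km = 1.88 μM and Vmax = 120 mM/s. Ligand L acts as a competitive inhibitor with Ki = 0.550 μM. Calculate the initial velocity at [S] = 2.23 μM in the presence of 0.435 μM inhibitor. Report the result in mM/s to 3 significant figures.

With α = 1 + [I]/Ki = 1 + 0.435/0.550 = 1.791, the competitive rate law is v = Vmax[S] / (αKm + [S]).
v = 120×2.23 / (1.791×1.88 + 2.23) = 267.6/5.597 = 47.8 mM/s.

47.8 mM/s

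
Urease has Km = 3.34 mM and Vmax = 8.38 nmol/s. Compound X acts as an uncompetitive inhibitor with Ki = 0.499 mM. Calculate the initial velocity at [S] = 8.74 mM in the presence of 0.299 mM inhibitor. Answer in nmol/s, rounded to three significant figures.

4.23 nmol/s

α = 1 + [I]/Ki = 1 + 0.299/0.499 = 1.599.
For an uncompetitive inhibitor, both parameters are divided by α, giving Vmax/α and Km/α: Km,app = 2.09 mM, Vmax,app = 5.24 nmol/s.
v = Vmax,app·[S]/(Km,app + [S]) = 5.24 × 8.74/(2.09 + 8.74) = 4.23 nmol/s.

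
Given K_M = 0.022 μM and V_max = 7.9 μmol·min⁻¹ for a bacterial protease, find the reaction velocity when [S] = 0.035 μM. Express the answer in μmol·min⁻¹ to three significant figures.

[S]/(Km+[S]) = 0.035/0.05700 = 0.6140, the fractional saturation.
v = 0.6140 × Vmax = 0.6140 × 7.9 = 4.85 μmol·min⁻¹.

4.85 μmol·min⁻¹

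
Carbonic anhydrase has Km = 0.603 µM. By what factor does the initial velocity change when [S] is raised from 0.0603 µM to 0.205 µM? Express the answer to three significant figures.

The fractional saturations are [S]/(Km+[S]) = 0.0603/0.6633 = 0.09091 and 0.205/0.8080 = 0.2537.
v₂/v₁ is just their ratio: 0.2537/0.09091 = 2.79.

2.79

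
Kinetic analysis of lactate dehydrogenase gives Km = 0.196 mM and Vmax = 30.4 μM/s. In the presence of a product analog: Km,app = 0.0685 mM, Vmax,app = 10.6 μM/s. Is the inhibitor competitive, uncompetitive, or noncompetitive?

uncompetitive

Both Km and Vmax decrease by the same factor (~2.86-fold) — characteristic of uncompetitive inhibition.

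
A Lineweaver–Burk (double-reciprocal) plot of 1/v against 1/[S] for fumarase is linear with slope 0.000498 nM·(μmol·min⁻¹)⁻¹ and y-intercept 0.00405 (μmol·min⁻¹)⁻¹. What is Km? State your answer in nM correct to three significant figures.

y-intercept = 1/Vmax ⇒ Vmax = 247 μmol·min⁻¹; slope = Km/Vmax ⇒ Km = slope × Vmax.
Km = 0.000498 × 247 = 0.123 nM.

0.123 nM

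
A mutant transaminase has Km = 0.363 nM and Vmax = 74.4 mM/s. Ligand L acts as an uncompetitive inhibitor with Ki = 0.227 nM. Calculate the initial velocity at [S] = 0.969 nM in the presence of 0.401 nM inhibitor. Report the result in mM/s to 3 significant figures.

With α = 1 + [I]/Ki = 1 + 0.401/0.227 = 2.767, the uncompetitive rate law is v = (Vmax/α)·[S] / (Km/α + [S]).
v = (74.4/2.767)×0.969 / (0.363/2.767 + 0.969) = 26.06/1.100 = 23.7 mM/s.

23.7 mM/s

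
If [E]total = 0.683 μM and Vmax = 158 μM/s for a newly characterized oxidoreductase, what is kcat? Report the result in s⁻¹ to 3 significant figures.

kcat = Vmax/[E]total = 158 μM/s / 0.683 μM = 231 s⁻¹.

231 s⁻¹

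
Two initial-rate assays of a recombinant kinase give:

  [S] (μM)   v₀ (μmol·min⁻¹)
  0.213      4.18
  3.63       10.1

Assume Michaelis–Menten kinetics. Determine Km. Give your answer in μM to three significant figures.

In reciprocal form, 1/v = (Km/Vmax)·(1/[S]) + 1/Vmax. The two points give (1/[S], 1/v) = (4.695, 0.2392) and (0.2755, 0.09901).
Slope = (0.2392 − 0.09901)/(4.695 − 0.2755) = 0.03173; intercept = 0.2392 − 0.03173×4.695 = 0.09027.
Vmax = 1/intercept = 11.1 μmol·min⁻¹; Km = slope × Vmax = 0.03173 × 11.1 = 0.352 μM.

0.352 μM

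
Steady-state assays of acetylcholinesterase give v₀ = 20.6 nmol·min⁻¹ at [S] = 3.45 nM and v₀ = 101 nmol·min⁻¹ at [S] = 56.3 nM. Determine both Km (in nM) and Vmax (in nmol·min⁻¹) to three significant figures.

Km = 19.2 nM; Vmax = 136 nmol·min⁻¹

From v = Vmax[S]/(Km+[S]), each point gives Vmax = v(Km+[S])/[S].
Equating: 20.6(Km+3.45)/3.45 = 101(Km+56.3)/56.3.
5.971·Km + 20.6 = 1.794·Km + 101, so (5.971 − 1.794)·Km = 101 − 20.6.
Km = 80.40/4.177 = 19.2 nM; then Vmax = 20.6(19.2+3.45)/3.45 = 136 nmol·min⁻¹.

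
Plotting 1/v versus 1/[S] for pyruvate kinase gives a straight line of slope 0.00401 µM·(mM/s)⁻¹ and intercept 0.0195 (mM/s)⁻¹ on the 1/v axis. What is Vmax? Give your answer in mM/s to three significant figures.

51.3 mM/s

The y-intercept of a Lineweaver–Burk plot equals 1/Vmax, so Vmax = 1/0.0195 = 51.3 mM/s.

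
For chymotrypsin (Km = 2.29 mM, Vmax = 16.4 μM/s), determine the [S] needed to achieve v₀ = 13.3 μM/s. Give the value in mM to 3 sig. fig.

Rearranging v = Vmax[S]/(Km+[S]) gives [S] = Km·v/(Vmax − v).
[S] = 2.29 × 13.3 / (16.4 − 13.3) = 30.46/3.100 = 9.82 mM.

9.82 mM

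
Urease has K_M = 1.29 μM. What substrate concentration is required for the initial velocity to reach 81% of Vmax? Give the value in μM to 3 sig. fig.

v/Vmax = [S]/(Km+[S]) = 0.81, so [S] = Km·0.81/(1 − 0.81) = 1.29 × 4.263.
[S] = 5.50 μM.

5.50 μM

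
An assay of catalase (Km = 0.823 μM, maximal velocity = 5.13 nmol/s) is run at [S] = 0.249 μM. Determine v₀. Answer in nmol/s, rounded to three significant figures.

v = Vmax·[S]/(Km + [S]) = 5.13 × 0.249 / (0.823 + 0.249)
  = 1.277 / 1.072 = 1.19 nmol/s.

1.19 nmol/s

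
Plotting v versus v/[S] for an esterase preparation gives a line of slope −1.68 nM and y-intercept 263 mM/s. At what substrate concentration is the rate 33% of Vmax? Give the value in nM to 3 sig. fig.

0.827 nM

The Eadie–Hofstee slope gives Km = 1.68 nM (slope = −Km).
v/Vmax = [S]/(Km+[S]) = 0.33 ⇒ [S] = Km·0.33/(1−0.33) = 1.68 × 0.4925 = 0.827 nM.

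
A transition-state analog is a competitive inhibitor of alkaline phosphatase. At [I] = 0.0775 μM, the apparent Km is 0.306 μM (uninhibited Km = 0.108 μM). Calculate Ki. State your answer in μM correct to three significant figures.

Competitive: Km,app = α·Km with α = 1 + [I]/Ki.
α = Km,app/Km = 0.306/0.108 = 2.833.
Ki = [I]/(α − 1) = 0.0775/1.833 = 0.0423 μM.

0.0423 μM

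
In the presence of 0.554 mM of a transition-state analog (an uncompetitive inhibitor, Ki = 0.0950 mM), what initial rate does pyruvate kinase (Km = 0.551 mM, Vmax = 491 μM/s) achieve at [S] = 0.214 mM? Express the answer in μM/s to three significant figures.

52.2 μM/s

α = 1 + [I]/Ki = 1 + 0.554/0.0950 = 6.832.
For an uncompetitive inhibitor, both parameters are divided by α, giving Vmax/α and Km/α: Km,app = 0.0807 mM, Vmax,app = 71.9 μM/s.
v = Vmax,app·[S]/(Km,app + [S]) = 71.9 × 0.214/(0.0807 + 0.214) = 52.2 μM/s.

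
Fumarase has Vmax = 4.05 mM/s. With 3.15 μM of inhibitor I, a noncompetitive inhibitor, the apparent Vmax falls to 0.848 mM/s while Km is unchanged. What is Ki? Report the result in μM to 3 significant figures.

Noncompetitive: Vmax,app = Vmax/α with α = 1 + [I]/Ki.
α = Vmax/Vmax,app = 4.05/0.848 = 4.776.
Since α = 1 + [I]/Ki, [I]/Ki = 4.776 − 1 = 3.776 and Ki = 3.15/3.776 = 0.834 μM.

0.834 μM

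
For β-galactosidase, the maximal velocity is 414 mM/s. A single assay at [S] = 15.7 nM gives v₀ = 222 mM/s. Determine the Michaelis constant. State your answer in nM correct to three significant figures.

13.6 nM

From v = Vmax[S]/(Km+[S]), Km = [S](Vmax − v)/v.
Km = 15.7 × (414 − 222) / 222 = 3014/222 = 13.6 nM.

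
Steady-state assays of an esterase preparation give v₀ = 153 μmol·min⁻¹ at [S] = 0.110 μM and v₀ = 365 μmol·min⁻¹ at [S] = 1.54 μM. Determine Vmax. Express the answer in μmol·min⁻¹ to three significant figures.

In reciprocal form, 1/v = (Km/Vmax)·(1/[S]) + 1/Vmax. The two points give (1/[S], 1/v) = (9.091, 0.006536) and (0.6494, 0.002740).
Slope = (0.006536 − 0.002740)/(9.091 − 0.6494) = 0.0004497; intercept = 0.006536 − 0.0004497×9.091 = 0.002448.
Vmax = 1/intercept = 409 μmol·min⁻¹; Km = slope × Vmax = 0.0004497 × 409 = 0.184 μM.

409 μmol·min⁻¹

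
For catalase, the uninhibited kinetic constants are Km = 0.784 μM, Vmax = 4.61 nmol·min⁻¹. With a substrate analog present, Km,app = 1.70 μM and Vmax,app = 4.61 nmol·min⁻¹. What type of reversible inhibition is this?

competitive

Km increases (0.784 → 1.70 μM) while Vmax is unchanged — the hallmark of competitive inhibition.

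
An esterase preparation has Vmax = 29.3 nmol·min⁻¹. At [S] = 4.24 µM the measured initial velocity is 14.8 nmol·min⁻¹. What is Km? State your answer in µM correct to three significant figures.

4.15 µM

v/Vmax = 14.8/29.3 = 0.5051 = [S]/(Km+[S]).
So Km + [S] = [S]/0.5051 = 8.394 µM, giving Km = 8.394 − 4.24 = 4.15 µM.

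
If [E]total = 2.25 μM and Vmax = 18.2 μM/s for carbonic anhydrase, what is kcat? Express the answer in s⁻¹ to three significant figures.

kcat = Vmax/[E]total = 18.2 μM/s / 2.25 μM = 8.09 s⁻¹.

8.09 s⁻¹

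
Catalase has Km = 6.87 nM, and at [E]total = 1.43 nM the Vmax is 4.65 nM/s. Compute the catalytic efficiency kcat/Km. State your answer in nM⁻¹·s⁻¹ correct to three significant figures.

kcat = Vmax/[E]total = 4.65/1.43 = 3.25 s⁻¹.
kcat/Km = 3.25/6.87 = 0.473 nM⁻¹·s⁻¹.

0.473 nM⁻¹·s⁻¹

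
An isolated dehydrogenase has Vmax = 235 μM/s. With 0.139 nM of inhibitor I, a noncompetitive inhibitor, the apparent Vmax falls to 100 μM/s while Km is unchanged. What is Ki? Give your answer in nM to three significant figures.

Noncompetitive: Vmax,app = Vmax/α with α = 1 + [I]/Ki.
α = Vmax/Vmax,app = 235/100 = 2.350.
Ki = [I]/(α − 1) = 0.139/1.350 = 0.103 nM.

0.103 nM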